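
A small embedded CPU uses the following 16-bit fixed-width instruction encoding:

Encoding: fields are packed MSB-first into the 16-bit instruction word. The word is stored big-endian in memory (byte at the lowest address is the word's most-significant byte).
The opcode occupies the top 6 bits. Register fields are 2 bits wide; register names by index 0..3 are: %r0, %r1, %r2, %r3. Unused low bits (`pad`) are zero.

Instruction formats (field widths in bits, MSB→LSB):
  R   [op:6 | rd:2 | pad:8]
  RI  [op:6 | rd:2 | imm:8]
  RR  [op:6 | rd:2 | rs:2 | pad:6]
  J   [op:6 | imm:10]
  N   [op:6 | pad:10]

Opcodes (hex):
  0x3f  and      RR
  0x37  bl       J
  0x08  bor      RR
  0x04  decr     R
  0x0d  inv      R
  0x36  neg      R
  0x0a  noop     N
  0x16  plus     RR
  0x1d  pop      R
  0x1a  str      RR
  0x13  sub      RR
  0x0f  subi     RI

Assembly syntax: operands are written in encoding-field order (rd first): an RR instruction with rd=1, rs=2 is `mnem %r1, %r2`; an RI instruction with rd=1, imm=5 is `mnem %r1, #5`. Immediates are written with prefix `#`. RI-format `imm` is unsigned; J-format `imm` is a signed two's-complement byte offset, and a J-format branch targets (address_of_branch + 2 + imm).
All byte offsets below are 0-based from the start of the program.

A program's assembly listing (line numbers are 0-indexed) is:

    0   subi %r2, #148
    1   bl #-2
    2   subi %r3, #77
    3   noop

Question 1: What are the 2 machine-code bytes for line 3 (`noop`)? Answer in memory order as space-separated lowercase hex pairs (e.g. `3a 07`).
28 00

3. noop fields op=0xa:6|pad=0:10 → word 2800h → 28 00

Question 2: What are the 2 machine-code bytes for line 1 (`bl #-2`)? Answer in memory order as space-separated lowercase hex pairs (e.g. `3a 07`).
L1: bl op=0x37:6|imm=-2:10 ⇒ 0xdffe ⇒ big df fe

df fe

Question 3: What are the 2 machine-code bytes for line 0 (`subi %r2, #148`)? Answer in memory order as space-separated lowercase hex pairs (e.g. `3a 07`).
0. subi fields op=0xf:6|rd=2:2|imm=148:8 → word 3e94h → 3e 94

3e 94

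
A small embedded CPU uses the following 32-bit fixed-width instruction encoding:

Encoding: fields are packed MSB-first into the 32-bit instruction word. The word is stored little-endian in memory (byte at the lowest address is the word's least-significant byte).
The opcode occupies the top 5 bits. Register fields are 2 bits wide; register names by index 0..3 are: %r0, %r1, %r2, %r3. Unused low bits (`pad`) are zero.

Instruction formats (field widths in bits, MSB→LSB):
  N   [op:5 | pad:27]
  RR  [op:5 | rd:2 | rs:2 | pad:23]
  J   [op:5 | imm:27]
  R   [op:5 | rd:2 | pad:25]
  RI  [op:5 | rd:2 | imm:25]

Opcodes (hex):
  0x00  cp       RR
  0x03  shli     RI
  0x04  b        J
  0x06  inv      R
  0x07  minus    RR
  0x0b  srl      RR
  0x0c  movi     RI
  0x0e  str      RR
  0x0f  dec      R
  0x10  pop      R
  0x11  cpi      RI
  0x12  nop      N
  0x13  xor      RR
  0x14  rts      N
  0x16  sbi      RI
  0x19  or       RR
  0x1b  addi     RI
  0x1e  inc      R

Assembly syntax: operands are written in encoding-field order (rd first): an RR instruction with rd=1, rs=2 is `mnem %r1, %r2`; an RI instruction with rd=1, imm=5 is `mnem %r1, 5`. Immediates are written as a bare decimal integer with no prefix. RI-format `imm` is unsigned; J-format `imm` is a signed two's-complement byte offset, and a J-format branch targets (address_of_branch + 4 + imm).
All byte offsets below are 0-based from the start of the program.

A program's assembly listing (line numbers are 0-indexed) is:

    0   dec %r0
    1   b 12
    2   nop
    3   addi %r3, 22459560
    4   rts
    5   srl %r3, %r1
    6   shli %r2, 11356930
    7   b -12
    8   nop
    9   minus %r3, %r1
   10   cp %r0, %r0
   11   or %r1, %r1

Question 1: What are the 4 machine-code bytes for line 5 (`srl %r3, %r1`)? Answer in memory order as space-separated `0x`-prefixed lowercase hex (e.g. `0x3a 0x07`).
0x00 0x00 0x80 0x5e

line 5 (srl): pack op=0xb:5|rd=3:2|rs=1:2|pad=0:23 = 0x5e800000; little→ 00 00 80 5e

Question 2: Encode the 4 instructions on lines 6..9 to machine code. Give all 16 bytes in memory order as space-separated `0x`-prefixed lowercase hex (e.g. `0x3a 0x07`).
0x02 0x4b 0xad 0x1c 0xf4 0xff 0xff 0x27 0x00 0x00 0x00 0x90 0x00 0x00 0x80 0x3e

L6: shli op=0x3:5|rd=2:2|imm=11356930:25 ⇒ 0x1cad4b02 ⇒ little 02 4b ad 1c
L7: b op=0x4:5|imm=-12:27 ⇒ 0x27fffff4 ⇒ little f4 ff ff 27
L8: nop op=0x12:5|pad=0:27 ⇒ 0x90000000 ⇒ little 00 00 00 90
L9: minus op=0x7:5|rd=3:2|rs=1:2|pad=0:23 ⇒ 0x3e800000 ⇒ little 00 00 80 3e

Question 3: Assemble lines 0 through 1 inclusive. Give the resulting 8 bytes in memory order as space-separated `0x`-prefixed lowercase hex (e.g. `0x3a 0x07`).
0. dec fields op=0xf:5|rd=0:2|pad=0:25 → word 78000000h → 00 00 00 78
1. b fields op=0x4:5|imm=12:27 → word 2000000ch → 0c 00 00 20

0x00 0x00 0x00 0x78 0x0c 0x00 0x00 0x20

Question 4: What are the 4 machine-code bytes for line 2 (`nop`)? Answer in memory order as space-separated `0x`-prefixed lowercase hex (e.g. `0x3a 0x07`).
2. nop fields op=0x12:5|pad=0:27 → word 90000000h → 00 00 00 90

0x00 0x00 0x00 0x90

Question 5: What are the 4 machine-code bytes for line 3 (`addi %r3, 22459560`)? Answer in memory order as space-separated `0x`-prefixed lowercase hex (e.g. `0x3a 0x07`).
L3: addi op=0x1b:5|rd=3:2|imm=22459560:25 ⇒ 0xdf56b4a8 ⇒ little a8 b4 56 df

0xa8 0xb4 0x56 0xdf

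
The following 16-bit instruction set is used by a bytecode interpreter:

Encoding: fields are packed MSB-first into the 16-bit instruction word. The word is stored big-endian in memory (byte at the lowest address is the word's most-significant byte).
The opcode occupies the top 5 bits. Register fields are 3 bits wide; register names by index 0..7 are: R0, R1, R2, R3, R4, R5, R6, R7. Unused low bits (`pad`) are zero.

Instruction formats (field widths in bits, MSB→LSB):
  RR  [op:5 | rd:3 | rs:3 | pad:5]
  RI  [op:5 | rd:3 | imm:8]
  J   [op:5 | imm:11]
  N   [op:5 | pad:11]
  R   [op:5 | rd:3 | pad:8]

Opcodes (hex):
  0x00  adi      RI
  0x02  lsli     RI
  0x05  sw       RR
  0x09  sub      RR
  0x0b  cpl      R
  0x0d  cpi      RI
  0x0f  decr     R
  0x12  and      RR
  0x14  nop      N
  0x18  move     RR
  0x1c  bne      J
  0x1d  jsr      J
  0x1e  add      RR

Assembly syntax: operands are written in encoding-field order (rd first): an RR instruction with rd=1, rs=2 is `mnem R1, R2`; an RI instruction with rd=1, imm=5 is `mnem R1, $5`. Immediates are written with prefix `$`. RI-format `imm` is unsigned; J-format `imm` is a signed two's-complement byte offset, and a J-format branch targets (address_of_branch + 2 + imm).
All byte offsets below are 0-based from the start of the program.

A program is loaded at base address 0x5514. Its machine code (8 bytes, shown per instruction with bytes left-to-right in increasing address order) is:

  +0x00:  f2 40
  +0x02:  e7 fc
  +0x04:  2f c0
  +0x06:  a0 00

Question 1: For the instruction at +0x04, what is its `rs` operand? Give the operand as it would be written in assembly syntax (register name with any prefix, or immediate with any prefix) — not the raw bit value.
R6

off 0x04: read 2f c0 as big → 0x2fc0
  op=0x2fc0>>11=0x5 ⇒ sw (RR)
  rd: (w>>8)&0x7=0x7 → R7
  rs: (w>>5)&0x7=0x6 → R6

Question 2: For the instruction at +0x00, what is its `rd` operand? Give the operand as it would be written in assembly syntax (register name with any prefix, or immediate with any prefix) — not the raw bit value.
R2

off 0x00: read f2 40 as big → 0xf240
  op=0xf240>>11=0x1e ⇒ add (RR)
  rd@[10:8]=0x2 ⇒ R2
  rs@[7:5]=0x2 ⇒ R2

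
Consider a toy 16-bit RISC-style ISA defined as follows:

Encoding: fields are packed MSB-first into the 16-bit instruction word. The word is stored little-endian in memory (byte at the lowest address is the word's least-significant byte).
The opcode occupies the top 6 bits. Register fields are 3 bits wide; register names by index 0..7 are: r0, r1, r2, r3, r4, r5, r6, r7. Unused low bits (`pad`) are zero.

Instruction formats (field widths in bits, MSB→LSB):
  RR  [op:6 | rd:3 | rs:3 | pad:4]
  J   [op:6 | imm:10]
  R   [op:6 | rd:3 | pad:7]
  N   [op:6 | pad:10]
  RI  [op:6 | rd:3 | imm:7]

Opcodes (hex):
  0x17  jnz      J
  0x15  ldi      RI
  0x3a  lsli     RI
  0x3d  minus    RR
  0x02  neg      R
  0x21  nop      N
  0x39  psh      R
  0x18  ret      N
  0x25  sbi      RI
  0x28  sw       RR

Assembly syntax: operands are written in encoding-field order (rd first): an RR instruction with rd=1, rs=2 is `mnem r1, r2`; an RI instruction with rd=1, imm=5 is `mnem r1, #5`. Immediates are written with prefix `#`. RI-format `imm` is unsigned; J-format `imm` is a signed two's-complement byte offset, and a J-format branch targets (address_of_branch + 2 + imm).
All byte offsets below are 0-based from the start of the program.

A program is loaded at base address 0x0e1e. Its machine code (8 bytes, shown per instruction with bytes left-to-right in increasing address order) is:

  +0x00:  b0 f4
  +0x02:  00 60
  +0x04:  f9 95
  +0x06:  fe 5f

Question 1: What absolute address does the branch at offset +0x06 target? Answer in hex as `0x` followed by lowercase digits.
[06] fe 5f → 0x5ffe
  opcode bits[15:10]=0x17: jnz/J
  imm@[9:0]=0x3fe (s10→-2) ⇒ #-2
  target = base 0x0e1e + off 0x06 + 2 + imm -2 = 0x0e24

0x0e24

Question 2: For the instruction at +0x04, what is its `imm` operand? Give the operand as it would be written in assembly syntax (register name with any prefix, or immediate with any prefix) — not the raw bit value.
off 0x04: read f9 95 as little → 0x95f9
  op=0x95f9>>10=0x25 ⇒ sbi (RI)
  rd@[9:7]=0x3 ⇒ r3
  imm@[6:0]=0x79 ⇒ #121

#121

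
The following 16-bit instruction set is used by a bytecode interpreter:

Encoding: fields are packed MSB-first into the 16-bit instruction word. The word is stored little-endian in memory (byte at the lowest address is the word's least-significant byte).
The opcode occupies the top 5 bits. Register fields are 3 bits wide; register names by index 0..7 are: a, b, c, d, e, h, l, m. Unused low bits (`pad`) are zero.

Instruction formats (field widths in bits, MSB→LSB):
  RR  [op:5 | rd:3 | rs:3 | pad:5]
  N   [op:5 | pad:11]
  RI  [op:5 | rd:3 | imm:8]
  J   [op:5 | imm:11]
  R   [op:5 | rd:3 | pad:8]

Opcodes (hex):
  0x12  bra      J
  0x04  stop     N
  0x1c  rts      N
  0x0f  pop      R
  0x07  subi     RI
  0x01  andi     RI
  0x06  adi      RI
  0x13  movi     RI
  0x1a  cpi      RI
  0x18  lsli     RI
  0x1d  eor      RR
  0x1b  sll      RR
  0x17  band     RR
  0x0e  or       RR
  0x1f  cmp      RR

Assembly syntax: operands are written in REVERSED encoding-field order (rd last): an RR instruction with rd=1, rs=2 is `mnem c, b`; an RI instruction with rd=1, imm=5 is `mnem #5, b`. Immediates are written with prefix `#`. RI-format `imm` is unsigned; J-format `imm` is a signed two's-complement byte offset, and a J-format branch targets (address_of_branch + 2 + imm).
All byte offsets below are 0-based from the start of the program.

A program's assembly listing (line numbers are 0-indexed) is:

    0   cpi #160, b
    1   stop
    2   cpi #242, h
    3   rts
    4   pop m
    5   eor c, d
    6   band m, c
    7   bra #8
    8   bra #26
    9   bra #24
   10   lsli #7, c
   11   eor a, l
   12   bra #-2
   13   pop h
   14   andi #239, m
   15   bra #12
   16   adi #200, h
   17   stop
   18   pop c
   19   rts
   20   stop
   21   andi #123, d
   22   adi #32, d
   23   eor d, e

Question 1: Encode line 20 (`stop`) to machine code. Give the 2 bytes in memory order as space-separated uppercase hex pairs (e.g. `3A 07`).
00 20

20. stop fields op=0x4:5|pad=0:11 → word 2000h → 00 20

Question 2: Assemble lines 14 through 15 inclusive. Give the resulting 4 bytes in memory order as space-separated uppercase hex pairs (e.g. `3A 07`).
L14: andi op=0x1:5|rd=7:3|imm=239:8 ⇒ 0x0fef ⇒ little ef 0f
L15: bra op=0x12:5|imm=12:11 ⇒ 0x900c ⇒ little 0c 90

EF 0F 0C 90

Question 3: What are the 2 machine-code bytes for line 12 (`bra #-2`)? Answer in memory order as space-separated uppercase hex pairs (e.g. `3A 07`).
12. bra fields op=0x12:5|imm=-2:11 → word 97feh → fe 97

FE 97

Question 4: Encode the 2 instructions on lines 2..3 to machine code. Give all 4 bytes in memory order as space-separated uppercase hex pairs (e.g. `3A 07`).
F2 D5 00 E0

line 2 (cpi): pack op=0x1a:5|rd=5:3|imm=242:8 = 0xd5f2; little→ f2 d5
line 3 (rts): pack op=0x1c:5|pad=0:11 = 0xe000; little→ 00 e0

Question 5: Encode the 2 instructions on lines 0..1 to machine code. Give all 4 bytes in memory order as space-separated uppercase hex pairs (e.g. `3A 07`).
A0 D1 00 20

line 0 (cpi): pack op=0x1a:5|rd=1:3|imm=160:8 = 0xd1a0; little→ a0 d1
line 1 (stop): pack op=0x4:5|pad=0:11 = 0x2000; little→ 00 20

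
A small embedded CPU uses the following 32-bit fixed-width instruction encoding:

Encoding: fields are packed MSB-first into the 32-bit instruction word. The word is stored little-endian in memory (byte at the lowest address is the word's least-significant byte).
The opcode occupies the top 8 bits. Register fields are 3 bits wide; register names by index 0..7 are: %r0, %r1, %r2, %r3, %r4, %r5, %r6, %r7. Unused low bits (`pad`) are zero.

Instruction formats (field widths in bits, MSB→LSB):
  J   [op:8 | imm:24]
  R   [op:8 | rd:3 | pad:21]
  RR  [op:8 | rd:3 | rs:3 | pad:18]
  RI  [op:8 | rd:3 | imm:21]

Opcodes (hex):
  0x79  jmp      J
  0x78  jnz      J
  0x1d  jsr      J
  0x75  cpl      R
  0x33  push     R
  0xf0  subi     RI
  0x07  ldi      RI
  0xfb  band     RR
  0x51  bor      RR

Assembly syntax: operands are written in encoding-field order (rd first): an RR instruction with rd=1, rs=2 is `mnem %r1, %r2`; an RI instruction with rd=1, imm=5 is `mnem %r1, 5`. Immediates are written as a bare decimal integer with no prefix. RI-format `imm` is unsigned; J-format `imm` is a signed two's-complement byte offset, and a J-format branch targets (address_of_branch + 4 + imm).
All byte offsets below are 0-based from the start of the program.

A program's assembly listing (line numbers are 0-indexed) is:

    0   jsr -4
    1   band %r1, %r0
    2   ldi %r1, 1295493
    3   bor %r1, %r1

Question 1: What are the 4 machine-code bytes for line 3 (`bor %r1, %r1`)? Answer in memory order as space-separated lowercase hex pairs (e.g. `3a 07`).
L3: bor op=0x51:8|rd=1:3|rs=1:3|pad=0:18 ⇒ 0x51240000 ⇒ little 00 00 24 51

00 00 24 51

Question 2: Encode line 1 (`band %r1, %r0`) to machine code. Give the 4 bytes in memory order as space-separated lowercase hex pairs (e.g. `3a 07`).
line 1 (band): pack op=0xfb:8|rd=1:3|rs=0:3|pad=0:18 = 0xfb200000; little→ 00 00 20 fb

00 00 20 fb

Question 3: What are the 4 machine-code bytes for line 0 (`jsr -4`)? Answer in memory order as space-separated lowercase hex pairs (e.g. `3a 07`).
line 0 (jsr): pack op=0x1d:8|imm=-4:24 = 0x1dfffffc; little→ fc ff ff 1d

fc ff ff 1d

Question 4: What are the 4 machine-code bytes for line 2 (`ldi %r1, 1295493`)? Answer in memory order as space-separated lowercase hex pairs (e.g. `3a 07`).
85 c4 33 07

2. ldi fields op=0x7:8|rd=1:3|imm=1295493:21 → word 0733c485h → 85 c4 33 07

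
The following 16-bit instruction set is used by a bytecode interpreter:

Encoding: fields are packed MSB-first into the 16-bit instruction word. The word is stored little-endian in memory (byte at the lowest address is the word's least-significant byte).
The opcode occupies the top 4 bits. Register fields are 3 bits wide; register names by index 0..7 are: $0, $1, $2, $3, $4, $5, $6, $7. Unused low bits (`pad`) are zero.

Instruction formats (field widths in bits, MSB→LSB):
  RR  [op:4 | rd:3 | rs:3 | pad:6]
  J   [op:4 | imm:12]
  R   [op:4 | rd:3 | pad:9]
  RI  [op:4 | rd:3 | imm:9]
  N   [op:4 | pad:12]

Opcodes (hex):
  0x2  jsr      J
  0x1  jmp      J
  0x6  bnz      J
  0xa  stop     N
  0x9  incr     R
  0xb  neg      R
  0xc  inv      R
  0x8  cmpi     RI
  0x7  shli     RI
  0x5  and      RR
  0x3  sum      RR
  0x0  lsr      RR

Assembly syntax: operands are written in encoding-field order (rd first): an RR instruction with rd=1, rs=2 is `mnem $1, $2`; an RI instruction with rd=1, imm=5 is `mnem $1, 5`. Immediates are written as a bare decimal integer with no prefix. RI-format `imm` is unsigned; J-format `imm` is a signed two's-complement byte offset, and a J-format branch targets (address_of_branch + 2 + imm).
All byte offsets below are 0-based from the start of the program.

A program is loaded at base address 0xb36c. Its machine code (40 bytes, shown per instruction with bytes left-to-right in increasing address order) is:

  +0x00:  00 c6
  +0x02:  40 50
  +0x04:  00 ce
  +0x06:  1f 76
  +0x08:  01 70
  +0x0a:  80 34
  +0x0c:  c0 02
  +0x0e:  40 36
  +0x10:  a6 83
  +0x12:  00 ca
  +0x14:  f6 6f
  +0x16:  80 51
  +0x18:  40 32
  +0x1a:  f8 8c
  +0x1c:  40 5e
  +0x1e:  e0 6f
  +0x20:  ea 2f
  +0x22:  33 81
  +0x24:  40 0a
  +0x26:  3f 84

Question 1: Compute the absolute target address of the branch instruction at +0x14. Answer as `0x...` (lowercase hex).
0xb378

+0x14: f6 6f ⇒ word 0x6ff6 (little)
  top 4b → 0x6 → bnz [J]
  [11:0] imm=4086 (s12→-10) = -10
  target = base 0xb36c + off 0x14 + 2 + imm -10 = 0xb378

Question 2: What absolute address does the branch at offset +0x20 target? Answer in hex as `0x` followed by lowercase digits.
0xb378

[20] ea 2f → 0x2fea
  op=0x2fea>>12=0x2 ⇒ jsr (J)
  [11:0] imm=4074 (s12→-22) = -22
  target = base 0xb36c + off 0x20 + 2 + imm -22 = 0xb378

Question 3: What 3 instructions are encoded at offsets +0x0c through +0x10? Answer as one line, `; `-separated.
+0x0c: c0 02 ⇒ word 0x02c0 (little)
  top 4b → 0x0 → lsr [RR]
  rd@[11:9]=0x1 ⇒ $1
  rs@[8:6]=0x3 ⇒ $3
+0x0e: 40 36 ⇒ word 0x3640 (little)
  top 4b → 0x3 → sum [RR]
  rd@[11:9]=0x3 ⇒ $3
  rs@[8:6]=0x1 ⇒ $1
+0x10: a6 83 ⇒ word 0x83a6 (little)
  top 4b → 0x8 → cmpi [RI]
  rd@[11:9]=0x1 ⇒ $1
  imm@[8:0]=0x1a6 ⇒ 422

lsr $1, $3; sum $3, $1; cmpi $1, 422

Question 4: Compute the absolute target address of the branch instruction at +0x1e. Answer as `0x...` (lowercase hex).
+0x1e: e0 6f ⇒ word 0x6fe0 (little)
  op=0x6fe0>>12=0x6 ⇒ bnz (J)
  imm@[11:0]=0xfe0 (s12→-32) ⇒ -32
  target = base 0xb36c + off 0x1e + 2 + imm -32 = 0xb36c

0xb36c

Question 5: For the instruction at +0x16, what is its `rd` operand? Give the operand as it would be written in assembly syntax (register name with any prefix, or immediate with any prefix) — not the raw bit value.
$0

@+16  little-endian(80 51) = 0x5180
  op=0x5180>>12=0x5 ⇒ and (RR)
  [11:9] rd=0 = $0
  [8:6] rs=6 = $6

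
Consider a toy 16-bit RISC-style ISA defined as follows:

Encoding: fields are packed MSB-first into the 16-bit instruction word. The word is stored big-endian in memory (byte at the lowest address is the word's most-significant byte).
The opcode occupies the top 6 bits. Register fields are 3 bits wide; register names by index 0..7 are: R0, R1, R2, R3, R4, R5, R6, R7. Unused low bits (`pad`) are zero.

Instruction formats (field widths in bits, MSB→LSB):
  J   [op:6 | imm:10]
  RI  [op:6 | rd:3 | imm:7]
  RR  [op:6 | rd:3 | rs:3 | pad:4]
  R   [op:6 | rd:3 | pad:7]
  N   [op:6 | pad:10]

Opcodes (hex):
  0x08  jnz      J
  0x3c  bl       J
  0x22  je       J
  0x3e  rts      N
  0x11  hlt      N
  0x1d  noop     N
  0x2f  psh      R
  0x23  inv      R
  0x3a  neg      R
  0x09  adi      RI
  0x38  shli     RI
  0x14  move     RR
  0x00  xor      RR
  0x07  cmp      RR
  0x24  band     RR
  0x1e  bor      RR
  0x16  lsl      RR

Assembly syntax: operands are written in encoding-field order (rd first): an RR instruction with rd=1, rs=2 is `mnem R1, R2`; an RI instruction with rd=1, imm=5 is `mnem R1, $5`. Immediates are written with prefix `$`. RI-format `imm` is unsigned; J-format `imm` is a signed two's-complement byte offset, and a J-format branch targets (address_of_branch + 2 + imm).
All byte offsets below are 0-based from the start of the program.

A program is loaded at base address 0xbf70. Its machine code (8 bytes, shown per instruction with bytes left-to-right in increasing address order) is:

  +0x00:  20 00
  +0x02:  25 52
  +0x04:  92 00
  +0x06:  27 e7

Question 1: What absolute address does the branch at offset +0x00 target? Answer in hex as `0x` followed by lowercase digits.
0xbf72

[00] 20 00 → 0x2000
  top 6b → 0x8 → jnz [J]
  imm@[9:0]=0x0 ⇒ $0
  target = base 0xbf70 + off 0x00 + 2 + imm 0 = 0xbf72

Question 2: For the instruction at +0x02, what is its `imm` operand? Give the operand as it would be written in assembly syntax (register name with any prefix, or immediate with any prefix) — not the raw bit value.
off 0x02: read 25 52 as big → 0x2552
  opcode bits[15:10]=0x9: adi/RI
  rd: (w>>7)&0x7=0x2 → R2
  imm: (w>>0)&0x7f=0x52 → $82

$82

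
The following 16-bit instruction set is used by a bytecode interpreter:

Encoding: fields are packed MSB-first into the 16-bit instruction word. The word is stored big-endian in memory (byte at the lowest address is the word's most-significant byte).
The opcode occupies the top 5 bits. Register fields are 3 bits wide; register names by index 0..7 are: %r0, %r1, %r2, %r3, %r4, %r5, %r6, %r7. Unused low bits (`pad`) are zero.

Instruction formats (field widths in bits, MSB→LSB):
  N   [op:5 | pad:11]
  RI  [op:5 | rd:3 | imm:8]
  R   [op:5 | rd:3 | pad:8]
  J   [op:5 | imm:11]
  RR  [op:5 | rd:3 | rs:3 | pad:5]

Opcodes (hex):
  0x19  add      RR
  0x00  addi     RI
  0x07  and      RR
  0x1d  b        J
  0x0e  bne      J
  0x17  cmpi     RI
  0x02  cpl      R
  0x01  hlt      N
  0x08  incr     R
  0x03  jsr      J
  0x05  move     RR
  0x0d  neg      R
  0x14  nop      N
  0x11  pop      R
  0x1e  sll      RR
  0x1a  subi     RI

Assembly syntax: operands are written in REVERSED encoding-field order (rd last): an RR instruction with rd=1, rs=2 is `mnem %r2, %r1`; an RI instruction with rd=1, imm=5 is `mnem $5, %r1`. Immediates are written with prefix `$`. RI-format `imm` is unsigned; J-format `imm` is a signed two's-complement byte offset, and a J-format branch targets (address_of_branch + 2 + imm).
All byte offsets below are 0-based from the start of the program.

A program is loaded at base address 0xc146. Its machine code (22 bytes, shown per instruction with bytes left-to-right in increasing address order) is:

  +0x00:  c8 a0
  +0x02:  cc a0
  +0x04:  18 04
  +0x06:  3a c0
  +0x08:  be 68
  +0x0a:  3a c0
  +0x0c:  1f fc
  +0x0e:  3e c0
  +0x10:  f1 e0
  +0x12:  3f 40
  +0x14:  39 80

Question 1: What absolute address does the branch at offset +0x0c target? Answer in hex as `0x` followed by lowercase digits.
0xc150

off 0x0c: read 1f fc as big → 0x1ffc
  top 5b → 0x3 → jsr [J]
  imm: (w>>0)&0x7ff=0x7fc (s11→-4) → $-4
  target = base 0xc146 + off 0x0c + 2 + imm -4 = 0xc150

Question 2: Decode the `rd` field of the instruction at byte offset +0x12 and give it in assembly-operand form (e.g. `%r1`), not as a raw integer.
%r7

[12] 3f 40 → 0x3f40
  top 5b → 0x7 → and [RR]
  rd@[10:8]=0x7 ⇒ %r7
  rs@[7:5]=0x2 ⇒ %r2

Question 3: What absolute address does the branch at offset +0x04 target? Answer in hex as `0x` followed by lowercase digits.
off 0x04: read 18 04 as big → 0x1804
  top 5b → 0x3 → jsr [J]
  imm@[10:0]=0x4 ⇒ $4
  target = base 0xc146 + off 0x04 + 2 + imm 4 = 0xc150

0xc150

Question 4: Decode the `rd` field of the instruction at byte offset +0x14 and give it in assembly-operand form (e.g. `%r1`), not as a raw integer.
%r1

[14] 39 80 → 0x3980
  op=0x3980>>11=0x7 ⇒ and (RR)
  [10:8] rd=1 = %r1
  [7:5] rs=4 = %r4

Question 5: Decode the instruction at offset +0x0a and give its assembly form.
and %r6, %r2

@+0a  big-endian(3a c0) = 0x3ac0
  opcode bits[15:11]=0x7: and/RR
  [10:8] rd=2 = %r2
  [7:5] rs=6 = %r6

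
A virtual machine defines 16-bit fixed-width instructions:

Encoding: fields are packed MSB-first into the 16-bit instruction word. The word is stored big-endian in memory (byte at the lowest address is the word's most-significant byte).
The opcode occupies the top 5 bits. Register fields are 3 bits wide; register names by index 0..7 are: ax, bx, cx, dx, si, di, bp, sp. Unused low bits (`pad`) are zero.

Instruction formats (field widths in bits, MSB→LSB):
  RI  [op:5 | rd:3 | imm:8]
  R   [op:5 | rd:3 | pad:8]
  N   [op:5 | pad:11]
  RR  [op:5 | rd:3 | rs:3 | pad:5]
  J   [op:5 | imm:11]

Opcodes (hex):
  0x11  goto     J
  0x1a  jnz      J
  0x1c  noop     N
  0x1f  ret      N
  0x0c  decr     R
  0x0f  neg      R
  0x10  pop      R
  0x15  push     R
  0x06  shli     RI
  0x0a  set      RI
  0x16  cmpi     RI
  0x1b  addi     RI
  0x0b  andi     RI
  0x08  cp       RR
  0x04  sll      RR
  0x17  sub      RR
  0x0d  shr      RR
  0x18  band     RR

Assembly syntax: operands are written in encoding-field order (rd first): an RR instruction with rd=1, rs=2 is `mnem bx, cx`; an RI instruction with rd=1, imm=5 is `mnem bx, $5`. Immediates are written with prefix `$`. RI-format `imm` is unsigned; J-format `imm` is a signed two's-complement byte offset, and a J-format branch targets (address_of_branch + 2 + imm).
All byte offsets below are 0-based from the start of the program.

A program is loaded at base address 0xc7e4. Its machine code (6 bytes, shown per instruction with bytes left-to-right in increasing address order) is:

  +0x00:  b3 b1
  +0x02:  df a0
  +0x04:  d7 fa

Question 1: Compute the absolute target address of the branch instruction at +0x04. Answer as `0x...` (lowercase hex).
0xc7e4

off 0x04: read d7 fa as big → 0xd7fa
  top 5b → 0x1a → jnz [J]
  imm: (w>>0)&0x7ff=0x7fa (s11→-6) → $-6
  target = base 0xc7e4 + off 0x04 + 2 + imm -6 = 0xc7e4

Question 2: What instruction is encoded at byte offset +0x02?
addi sp, $160

off 0x02: read df a0 as big → 0xdfa0
  op=0xdfa0>>11=0x1b ⇒ addi (RI)
  rd@[10:8]=0x7 ⇒ sp
  imm@[7:0]=0xa0 ⇒ $160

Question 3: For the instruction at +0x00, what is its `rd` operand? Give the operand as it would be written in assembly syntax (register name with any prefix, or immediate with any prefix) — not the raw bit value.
[00] b3 b1 → 0xb3b1
  top 5b → 0x16 → cmpi [RI]
  rd@[10:8]=0x3 ⇒ dx
  imm@[7:0]=0xb1 ⇒ $177

dx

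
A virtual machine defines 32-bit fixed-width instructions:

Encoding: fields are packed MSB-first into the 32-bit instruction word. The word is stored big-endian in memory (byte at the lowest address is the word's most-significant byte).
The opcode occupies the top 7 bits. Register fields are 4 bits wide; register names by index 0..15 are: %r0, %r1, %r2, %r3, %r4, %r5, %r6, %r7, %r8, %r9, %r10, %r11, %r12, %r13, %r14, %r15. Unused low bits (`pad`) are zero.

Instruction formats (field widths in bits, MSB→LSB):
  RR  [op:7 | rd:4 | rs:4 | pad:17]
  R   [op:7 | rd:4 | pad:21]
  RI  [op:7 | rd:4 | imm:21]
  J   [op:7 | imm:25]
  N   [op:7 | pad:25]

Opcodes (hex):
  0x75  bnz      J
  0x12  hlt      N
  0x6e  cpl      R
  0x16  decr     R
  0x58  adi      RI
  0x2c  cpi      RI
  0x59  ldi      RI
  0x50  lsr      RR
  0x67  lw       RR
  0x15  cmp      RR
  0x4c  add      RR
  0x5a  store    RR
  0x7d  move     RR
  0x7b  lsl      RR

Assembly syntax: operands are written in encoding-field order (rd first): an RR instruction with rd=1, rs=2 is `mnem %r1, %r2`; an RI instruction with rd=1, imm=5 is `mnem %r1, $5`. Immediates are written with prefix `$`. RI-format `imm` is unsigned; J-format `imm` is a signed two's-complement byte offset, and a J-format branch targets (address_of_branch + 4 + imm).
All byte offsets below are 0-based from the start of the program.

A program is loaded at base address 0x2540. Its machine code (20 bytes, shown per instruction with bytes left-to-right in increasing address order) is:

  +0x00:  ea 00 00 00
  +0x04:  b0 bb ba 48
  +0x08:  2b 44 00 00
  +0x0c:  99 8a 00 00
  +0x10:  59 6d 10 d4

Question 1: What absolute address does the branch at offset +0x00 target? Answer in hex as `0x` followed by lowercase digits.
0x2544

+0x00: ea 00 00 00 ⇒ word 0xea000000 (big)
  op=0xea000000>>25=0x75 ⇒ bnz (J)
  [24:0] imm=0 = $0
  target = base 0x2540 + off 0x00 + 4 + imm 0 = 0x2544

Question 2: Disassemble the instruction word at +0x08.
cmp %r10, %r2

off 0x08: read 2b 44 00 00 as big → 0x2b440000
  opcode bits[31:25]=0x15: cmp/RR
  rd: (w>>21)&0xf=0xa → %r10
  rs: (w>>17)&0xf=0x2 → %r2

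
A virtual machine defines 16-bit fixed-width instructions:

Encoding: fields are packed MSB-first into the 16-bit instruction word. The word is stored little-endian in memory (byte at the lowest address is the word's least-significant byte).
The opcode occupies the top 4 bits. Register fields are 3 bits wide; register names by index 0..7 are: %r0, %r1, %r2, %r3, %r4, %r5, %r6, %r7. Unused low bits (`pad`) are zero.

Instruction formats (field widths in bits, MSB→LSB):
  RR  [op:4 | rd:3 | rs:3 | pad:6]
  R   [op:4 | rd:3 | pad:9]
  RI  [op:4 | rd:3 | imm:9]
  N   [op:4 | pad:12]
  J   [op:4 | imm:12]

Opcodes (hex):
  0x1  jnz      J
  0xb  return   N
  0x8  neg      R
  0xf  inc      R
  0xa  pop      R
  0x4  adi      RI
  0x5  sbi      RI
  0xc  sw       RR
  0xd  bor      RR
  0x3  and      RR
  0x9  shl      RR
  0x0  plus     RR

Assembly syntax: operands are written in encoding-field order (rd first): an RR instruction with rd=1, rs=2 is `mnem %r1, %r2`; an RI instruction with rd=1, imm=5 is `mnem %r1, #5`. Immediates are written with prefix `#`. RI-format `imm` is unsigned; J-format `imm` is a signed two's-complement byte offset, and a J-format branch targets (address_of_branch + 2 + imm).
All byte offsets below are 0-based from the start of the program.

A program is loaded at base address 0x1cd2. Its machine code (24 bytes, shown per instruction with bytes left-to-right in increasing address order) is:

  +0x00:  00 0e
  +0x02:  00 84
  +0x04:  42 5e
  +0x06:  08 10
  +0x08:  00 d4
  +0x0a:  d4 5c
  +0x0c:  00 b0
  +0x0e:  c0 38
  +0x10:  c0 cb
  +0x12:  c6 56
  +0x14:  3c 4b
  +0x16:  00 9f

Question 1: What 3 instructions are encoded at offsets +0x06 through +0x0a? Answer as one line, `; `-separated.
off 0x06: read 08 10 as little → 0x1008
  opcode bits[15:12]=0x1: jnz/J
  imm: (w>>0)&0xfff=0x8 → #8
off 0x08: read 00 d4 as little → 0xd400
  opcode bits[15:12]=0xd: bor/RR
  rd: (w>>9)&0x7=0x2 → %r2
  rs: (w>>6)&0x7=0x0 → %r0
off 0x0a: read d4 5c as little → 0x5cd4
  opcode bits[15:12]=0x5: sbi/RI
  rd: (w>>9)&0x7=0x6 → %r6
  imm: (w>>0)&0x1ff=0xd4 → #212

jnz #8; bor %r2, %r0; sbi %r6, #212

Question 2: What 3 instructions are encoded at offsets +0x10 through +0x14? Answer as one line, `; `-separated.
+0x10: c0 cb ⇒ word 0xcbc0 (little)
  op=0xcbc0>>12=0xc ⇒ sw (RR)
  rd: (w>>9)&0x7=0x5 → %r5
  rs: (w>>6)&0x7=0x7 → %r7
+0x12: c6 56 ⇒ word 0x56c6 (little)
  op=0x56c6>>12=0x5 ⇒ sbi (RI)
  rd: (w>>9)&0x7=0x3 → %r3
  imm: (w>>0)&0x1ff=0xc6 → #198
+0x14: 3c 4b ⇒ word 0x4b3c (little)
  op=0x4b3c>>12=0x4 ⇒ adi (RI)
  rd: (w>>9)&0x7=0x5 → %r5
  imm: (w>>0)&0x1ff=0x13c → #316

sw %r5, %r7; sbi %r3, #198; adi %r5, #316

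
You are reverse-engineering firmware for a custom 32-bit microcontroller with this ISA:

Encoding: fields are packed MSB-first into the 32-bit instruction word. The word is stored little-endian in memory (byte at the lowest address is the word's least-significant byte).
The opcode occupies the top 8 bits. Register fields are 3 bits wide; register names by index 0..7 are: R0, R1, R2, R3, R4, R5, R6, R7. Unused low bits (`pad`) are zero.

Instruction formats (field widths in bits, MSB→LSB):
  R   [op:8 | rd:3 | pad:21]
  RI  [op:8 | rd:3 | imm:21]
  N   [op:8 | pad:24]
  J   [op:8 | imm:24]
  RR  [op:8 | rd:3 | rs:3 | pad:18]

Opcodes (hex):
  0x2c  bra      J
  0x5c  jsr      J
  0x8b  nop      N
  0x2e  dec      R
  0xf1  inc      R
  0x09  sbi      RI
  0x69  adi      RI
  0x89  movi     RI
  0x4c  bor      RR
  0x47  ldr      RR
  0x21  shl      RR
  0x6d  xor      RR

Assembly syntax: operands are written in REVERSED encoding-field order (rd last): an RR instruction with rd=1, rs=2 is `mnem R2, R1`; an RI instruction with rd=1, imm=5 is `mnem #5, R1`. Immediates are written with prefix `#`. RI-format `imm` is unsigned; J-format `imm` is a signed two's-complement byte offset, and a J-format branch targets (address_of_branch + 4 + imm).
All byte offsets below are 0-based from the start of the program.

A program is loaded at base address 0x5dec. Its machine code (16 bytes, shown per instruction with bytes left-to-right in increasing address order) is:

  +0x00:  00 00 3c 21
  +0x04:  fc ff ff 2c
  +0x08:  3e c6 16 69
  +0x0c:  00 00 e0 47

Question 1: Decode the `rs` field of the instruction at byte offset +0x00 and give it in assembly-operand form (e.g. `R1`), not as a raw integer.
off 0x00: read 00 00 3c 21 as little → 0x213c0000
  op=0x213c0000>>24=0x21 ⇒ shl (RR)
  [23:21] rd=1 = R1
  [20:18] rs=7 = R7

R7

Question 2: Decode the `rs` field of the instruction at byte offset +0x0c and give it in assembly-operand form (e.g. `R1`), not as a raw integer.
R0

[0c] 00 00 e0 47 → 0x47e00000
  opcode bits[31:24]=0x47: ldr/RR
  rd: (w>>21)&0x7=0x7 → R7
  rs: (w>>18)&0x7=0x0 → R0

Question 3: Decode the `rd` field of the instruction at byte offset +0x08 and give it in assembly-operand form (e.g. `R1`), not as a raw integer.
+0x08: 3e c6 16 69 ⇒ word 0x6916c63e (little)
  op=0x6916c63e>>24=0x69 ⇒ adi (RI)
  rd: (w>>21)&0x7=0x0 → R0
  imm: (w>>0)&0x1fffff=0x16c63e → #1492542

R0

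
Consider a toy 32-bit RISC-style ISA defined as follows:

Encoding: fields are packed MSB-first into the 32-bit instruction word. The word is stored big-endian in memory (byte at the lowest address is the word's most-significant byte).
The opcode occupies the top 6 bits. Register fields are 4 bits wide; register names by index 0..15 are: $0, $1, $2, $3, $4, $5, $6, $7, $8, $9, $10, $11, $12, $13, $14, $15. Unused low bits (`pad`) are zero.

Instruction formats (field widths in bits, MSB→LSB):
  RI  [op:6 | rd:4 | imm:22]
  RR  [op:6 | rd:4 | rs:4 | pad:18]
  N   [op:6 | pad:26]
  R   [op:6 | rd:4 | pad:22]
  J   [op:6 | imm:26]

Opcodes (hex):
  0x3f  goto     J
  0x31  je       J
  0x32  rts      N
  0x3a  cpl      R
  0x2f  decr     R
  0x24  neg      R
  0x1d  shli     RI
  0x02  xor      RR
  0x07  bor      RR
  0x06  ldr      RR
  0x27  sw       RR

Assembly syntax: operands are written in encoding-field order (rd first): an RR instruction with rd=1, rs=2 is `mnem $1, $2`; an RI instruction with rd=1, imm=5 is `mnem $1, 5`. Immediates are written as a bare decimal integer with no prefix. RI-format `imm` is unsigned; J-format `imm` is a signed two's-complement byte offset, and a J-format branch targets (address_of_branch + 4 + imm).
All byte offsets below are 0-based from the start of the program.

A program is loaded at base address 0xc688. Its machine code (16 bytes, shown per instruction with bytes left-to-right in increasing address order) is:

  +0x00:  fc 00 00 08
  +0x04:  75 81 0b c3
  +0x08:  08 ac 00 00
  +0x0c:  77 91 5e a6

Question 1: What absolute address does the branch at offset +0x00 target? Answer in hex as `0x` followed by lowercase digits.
0xc694

off 0x00: read fc 00 00 08 as big → 0xfc000008
  top 6b → 0x3f → goto [J]
  imm@[25:0]=0x8 ⇒ 8
  target = base 0xc688 + off 0x00 + 4 + imm 8 = 0xc694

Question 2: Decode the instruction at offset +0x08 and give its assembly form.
[08] 08 ac 00 00 → 0x08ac0000
  op=0x08ac0000>>26=0x2 ⇒ xor (RR)
  rd@[25:22]=0x2 ⇒ $2
  rs@[21:18]=0xb ⇒ $11

xor $2, $11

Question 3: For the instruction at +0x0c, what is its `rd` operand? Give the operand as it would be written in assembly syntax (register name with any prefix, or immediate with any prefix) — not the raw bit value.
+0x0c: 77 91 5e a6 ⇒ word 0x77915ea6 (big)
  opcode bits[31:26]=0x1d: shli/RI
  [25:22] rd=14 = $14
  [21:0] imm=1138342 = 1138342

$14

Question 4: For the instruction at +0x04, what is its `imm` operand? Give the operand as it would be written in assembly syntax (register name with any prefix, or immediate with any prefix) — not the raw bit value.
68547

@+04  big-endian(75 81 0b c3) = 0x75810bc3
  op=0x75810bc3>>26=0x1d ⇒ shli (RI)
  rd@[25:22]=0x6 ⇒ $6
  imm@[21:0]=0x10bc3 ⇒ 68547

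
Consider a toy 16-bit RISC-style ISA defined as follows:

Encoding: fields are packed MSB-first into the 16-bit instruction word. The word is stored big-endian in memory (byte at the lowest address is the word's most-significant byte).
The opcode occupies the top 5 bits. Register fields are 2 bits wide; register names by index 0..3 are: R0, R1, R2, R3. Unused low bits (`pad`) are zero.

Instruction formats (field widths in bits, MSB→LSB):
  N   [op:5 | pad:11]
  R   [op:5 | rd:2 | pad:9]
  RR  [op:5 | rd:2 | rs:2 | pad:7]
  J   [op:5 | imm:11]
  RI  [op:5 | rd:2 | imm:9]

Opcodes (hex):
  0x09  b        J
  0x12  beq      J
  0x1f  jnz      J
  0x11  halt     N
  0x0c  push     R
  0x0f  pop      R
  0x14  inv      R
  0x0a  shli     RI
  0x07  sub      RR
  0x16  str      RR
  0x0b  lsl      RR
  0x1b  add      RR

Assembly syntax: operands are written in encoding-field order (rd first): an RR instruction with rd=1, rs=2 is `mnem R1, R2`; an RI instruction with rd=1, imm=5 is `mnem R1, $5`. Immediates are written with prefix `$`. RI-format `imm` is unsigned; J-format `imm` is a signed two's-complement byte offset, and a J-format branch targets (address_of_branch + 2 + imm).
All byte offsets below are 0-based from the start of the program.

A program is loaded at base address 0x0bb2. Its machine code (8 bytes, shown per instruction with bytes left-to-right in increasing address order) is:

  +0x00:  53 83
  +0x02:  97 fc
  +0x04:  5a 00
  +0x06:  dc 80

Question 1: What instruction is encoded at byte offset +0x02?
+0x02: 97 fc ⇒ word 0x97fc (big)
  opcode bits[15:11]=0x12: beq/J
  [10:0] imm=2044 (s11→-4) = $-4

beq $-4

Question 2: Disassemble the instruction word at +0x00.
@+00  big-endian(53 83) = 0x5383
  top 5b → 0xa → shli [RI]
  rd@[10:9]=0x1 ⇒ R1
  imm@[8:0]=0x183 ⇒ $387

shli R1, $387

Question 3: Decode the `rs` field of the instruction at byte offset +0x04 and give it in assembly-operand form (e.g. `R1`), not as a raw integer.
R0

@+04  big-endian(5a 00) = 0x5a00
  opcode bits[15:11]=0xb: lsl/RR
  [10:9] rd=1 = R1
  [8:7] rs=0 = R0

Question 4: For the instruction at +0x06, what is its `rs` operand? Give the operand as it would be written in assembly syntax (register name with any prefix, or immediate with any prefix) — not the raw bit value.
@+06  big-endian(dc 80) = 0xdc80
  top 5b → 0x1b → add [RR]
  rd: (w>>9)&0x3=0x2 → R2
  rs: (w>>7)&0x3=0x1 → R1

R1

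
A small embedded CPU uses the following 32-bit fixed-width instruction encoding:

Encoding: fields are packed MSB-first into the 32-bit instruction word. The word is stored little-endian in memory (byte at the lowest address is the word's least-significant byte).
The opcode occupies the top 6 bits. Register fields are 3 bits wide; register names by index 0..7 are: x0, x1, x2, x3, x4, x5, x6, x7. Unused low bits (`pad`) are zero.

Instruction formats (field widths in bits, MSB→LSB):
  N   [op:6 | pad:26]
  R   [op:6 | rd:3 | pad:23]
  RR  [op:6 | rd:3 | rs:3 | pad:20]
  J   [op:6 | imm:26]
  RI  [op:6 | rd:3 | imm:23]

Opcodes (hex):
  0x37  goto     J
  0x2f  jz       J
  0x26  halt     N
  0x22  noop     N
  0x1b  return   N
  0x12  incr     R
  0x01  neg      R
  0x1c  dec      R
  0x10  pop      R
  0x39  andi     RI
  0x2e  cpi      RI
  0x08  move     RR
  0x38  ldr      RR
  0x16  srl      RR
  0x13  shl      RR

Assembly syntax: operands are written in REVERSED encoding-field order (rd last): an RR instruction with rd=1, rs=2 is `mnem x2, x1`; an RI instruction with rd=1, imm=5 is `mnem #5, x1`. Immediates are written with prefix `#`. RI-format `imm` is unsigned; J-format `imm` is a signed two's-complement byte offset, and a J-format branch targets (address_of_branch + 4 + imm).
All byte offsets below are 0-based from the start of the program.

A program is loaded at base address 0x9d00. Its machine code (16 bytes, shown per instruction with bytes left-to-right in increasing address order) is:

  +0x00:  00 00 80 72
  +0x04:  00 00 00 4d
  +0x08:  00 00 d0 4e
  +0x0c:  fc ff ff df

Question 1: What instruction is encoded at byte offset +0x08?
shl x5, x5

[08] 00 00 d0 4e → 0x4ed00000
  opcode bits[31:26]=0x13: shl/RR
  rd: (w>>23)&0x7=0x5 → x5
  rs: (w>>20)&0x7=0x5 → x5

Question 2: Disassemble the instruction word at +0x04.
+0x04: 00 00 00 4d ⇒ word 0x4d000000 (little)
  opcode bits[31:26]=0x13: shl/RR
  [25:23] rd=2 = x2
  [22:20] rs=0 = x0

shl x0, x2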